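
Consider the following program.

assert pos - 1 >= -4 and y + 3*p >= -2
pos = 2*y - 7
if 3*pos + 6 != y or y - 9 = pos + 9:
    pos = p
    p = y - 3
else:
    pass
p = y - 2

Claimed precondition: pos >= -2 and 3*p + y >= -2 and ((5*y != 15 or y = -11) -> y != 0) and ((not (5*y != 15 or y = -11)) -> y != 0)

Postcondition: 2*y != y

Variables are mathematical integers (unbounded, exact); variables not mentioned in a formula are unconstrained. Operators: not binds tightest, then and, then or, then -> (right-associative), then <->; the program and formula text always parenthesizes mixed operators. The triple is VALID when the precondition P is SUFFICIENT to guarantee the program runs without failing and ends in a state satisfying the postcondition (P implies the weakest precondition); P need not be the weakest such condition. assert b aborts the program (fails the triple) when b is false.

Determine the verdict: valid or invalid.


Working backward. After the program, the postcondition 2*y != y must hold; in canonical form it is y != 0.
Before p := y - 2: y != 0
Then branch requires y != 0; else branch requires y != 0.
Before the if: ((3*pos != y - 6 or y = pos + 18) -> y != 0) and ((not (3*pos != y - 6 or y = pos + 18)) -> y != 0)
Before pos := 2*y - 7: ((5*y != 15 or y = -11) -> y != 0) and ((not (5*y != 15 or y = -11)) -> y != 0)
Before assert pos - 1 >= -4 and y + 3*p >= -2: pos >= -3 and 3*p + y >= -2 and ((5*y != 15 or y = -11) -> y != 0) and ((not (5*y != 15 or y = -11)) -> y != 0)
The weakest precondition is pos >= -3 and 3*p + y >= -2 and ((5*y != 15 or y = -11) -> y != 0) and ((not (5*y != 15 or y = -11)) -> y != 0).
Check whether pos >= -2 and 3*p + y >= -2 and ((5*y != 15 or y = -11) -> y != 0) and ((not (5*y != 15 or y = -11)) -> y != 0) implies it.
Every state satisfying the precondition satisfies the weakest precondition: the implication holds.
Answer: valid


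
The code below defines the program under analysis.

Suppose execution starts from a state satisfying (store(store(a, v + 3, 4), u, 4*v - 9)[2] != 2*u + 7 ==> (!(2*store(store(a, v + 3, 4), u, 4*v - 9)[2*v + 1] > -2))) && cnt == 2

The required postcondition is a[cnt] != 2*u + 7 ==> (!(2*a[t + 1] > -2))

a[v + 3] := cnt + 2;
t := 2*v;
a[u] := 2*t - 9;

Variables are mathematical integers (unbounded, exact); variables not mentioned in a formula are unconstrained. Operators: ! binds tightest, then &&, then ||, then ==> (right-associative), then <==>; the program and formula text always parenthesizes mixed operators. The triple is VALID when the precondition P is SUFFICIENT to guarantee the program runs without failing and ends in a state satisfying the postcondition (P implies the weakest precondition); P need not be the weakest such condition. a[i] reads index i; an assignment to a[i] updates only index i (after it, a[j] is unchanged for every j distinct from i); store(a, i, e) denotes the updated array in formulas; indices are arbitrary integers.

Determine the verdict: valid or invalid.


Working backward. After the program, a[cnt] != 2*u + 7 ==> (!(2*a[t + 1] > -2)) must hold.
Before a[u] := 2*t - 9: store(a, u, 2*t - 9)[cnt] != 2*u + 7 ==> (!(2*store(a, u, 2*t - 9)[t + 1] > -2))
Before t := 2*v: store(a, u, 4*v - 9)[cnt] != 2*u + 7 ==> (!(2*store(a, u, 4*v - 9)[2*v + 1] > -2))
Before a[v + 3] := cnt + 2: store(store(a, v + 3, cnt + 2), u, 4*v - 9)[cnt] != 2*u + 7 ==> (!(2*store(store(a, v + 3, cnt + 2), u, 4*v - 9)[2*v + 1] > -2))
The weakest precondition is store(store(a, v + 3, cnt + 2), u, 4*v - 9)[cnt] != 2*u + 7 ==> (!(2*store(store(a, v + 3, cnt + 2), u, 4*v - 9)[2*v + 1] > -2)).
Check whether (store(store(a, v + 3, 4), u, 4*v - 9)[2] != 2*u + 7 ==> (!(2*store(store(a, v + 3, 4), u, 4*v - 9)[2*v + 1] > -2))) && cnt == 2 implies it.
Every state satisfying the precondition satisfies the weakest precondition: the implication holds.
Answer: valid


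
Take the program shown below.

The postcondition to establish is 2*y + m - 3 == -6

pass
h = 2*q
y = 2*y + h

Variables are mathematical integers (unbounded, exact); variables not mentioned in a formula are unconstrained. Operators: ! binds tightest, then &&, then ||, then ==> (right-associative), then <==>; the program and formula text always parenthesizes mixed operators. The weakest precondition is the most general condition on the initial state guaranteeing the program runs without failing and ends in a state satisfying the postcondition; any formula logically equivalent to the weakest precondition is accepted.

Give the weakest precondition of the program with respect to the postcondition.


Working backward. After the program, the postcondition 2*y + m - 3 == -6 must hold; in canonical form it is m + 2*y == -3.
Before y := 2*y + h: 2*h + m + 4*y == -3
Before h := 2*q: m + 4*q + 4*y == -3
Before skip: m + 4*q + 4*y == -3
Answer: WP = m + 4*q + 4*y == -3


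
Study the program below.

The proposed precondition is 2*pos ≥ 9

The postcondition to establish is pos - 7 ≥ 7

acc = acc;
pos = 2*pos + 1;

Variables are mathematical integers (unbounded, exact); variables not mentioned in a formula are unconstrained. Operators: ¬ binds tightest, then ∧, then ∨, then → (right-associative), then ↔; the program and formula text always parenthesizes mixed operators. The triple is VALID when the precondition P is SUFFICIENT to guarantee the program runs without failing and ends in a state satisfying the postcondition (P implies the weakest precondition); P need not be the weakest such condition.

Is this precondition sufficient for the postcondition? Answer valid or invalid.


Working backward. After the program, the postcondition pos - 7 ≥ 7 must hold; in canonical form it is pos ≥ 14.
Before pos := 2*pos + 1: 2*pos ≥ 13
Before acc := acc: 2*pos ≥ 13
The weakest precondition is 2*pos ≥ 13.
Check whether 2*pos ≥ 9 implies it.
Countermodel: at the initial state pos = 5, the precondition holds but the weakest precondition fails.
Answer: invalid


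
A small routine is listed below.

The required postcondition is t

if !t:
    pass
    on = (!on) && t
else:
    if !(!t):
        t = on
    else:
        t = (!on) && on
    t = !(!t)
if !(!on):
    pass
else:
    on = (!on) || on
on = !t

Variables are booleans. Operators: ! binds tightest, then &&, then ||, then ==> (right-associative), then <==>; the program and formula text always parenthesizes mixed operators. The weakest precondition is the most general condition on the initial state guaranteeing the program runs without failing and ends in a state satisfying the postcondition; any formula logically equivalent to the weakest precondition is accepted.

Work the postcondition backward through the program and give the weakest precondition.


Working backward. After the program, t must hold.
Before on := !t: t
Then branch requires t; else branch requires t.
Before the if: (on ==> t) && ((!on) ==> t)
Then branch requires (((!on) && t) ==> t) && ((!((!on) && t)) ==> t); else branch requires (t ==> ((!on) ==> on)) && t.
Before the if: ((!t) ==> ((((!on) && t) ==> t) && ((!((!on) && t)) ==> t))) && (t ==> ((t ==> ((!on) ==> on)) && t))
Answer: WP = ((!t) ==> ((((!on) && t) ==> t) && ((!((!on) && t)) ==> t))) && (t ==> ((t ==> ((!on) ==> on)) && t))


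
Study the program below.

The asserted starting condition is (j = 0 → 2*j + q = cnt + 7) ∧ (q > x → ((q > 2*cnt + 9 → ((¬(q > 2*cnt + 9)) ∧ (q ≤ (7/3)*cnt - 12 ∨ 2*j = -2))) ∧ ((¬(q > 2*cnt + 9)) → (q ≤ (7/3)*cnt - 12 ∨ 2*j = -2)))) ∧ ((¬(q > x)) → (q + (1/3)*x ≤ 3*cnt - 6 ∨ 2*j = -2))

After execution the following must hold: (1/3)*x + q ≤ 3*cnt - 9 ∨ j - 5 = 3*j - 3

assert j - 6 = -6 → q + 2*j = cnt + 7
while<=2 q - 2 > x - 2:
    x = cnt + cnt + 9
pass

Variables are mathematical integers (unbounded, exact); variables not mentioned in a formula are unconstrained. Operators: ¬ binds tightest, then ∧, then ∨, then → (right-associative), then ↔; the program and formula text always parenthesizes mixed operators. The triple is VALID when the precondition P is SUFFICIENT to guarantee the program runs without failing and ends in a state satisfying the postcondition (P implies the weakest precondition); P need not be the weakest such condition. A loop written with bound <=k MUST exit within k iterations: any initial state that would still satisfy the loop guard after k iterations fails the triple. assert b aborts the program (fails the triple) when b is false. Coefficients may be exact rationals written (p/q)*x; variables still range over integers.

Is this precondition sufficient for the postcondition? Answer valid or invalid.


Working backward. After the program, the postcondition (1/3)*x + q ≤ 3*cnt - 9 ∨ j - 5 = 3*j - 3 must hold; in canonical form it is q + (1/3)*x ≤ 3*cnt - 9 ∨ 2*j = -2.
Before skip: q + (1/3)*x ≤ 3*cnt - 9 ∨ 2*j = -2
Before the loop (bound <=2), unroll the exhaustion recursion (WP_0 = exit-now case; WP_j = one more guarded iteration, up to j = 2):
  WP_0: (¬(q > x)) ∧ (q + (1/3)*x ≤ 3*cnt - 9 ∨ 2*j = -2)
  WP_1: (q > x → ((¬(q > 2*cnt + 9)) ∧ (q ≤ (7/3)*cnt - 12 ∨ 2*j = -2))) ∧ ((¬(q > x)) → (q + (1/3)*x ≤ 3*cnt - 9 ∨ 2*j = -2))
  WP_2: (q > x → ((q > 2*cnt + 9 → ((¬(q > 2*cnt + 9)) ∧ (q ≤ (7/3)*cnt - 12 ∨ 2*j = -2))) ∧ ((¬(q > 2*cnt + 9)) → (q ≤ (7/3)*cnt - 12 ∨ 2*j = -2)))) ∧ ((¬(q > x)) → (q + (1/3)*x ≤ 3*cnt - 9 ∨ 2*j = -2))
So before the loop: (q > x → ((q > 2*cnt + 9 → ((¬(q > 2*cnt + 9)) ∧ (q ≤ (7/3)*cnt - 12 ∨ 2*j = -2))) ∧ ((¬(q > 2*cnt + 9)) → (q ≤ (7/3)*cnt - 12 ∨ 2*j = -2)))) ∧ ((¬(q > x)) → (q + (1/3)*x ≤ 3*cnt - 9 ∨ 2*j = -2))
Before assert j - 6 = -6 → q + 2*j = cnt + 7: (j = 0 → 2*j + q = cnt + 7) ∧ (q > x → ((q > 2*cnt + 9 → ((¬(q > 2*cnt + 9)) ∧ (q ≤ (7/3)*cnt - 12 ∨ 2*j = -2))) ∧ ((¬(q > 2*cnt + 9)) → (q ≤ (7/3)*cnt - 12 ∨ 2*j = -2)))) ∧ ((¬(q > x)) → (q + (1/3)*x ≤ 3*cnt - 9 ∨ 2*j = -2))
The weakest precondition is (j = 0 → 2*j + q = cnt + 7) ∧ (q > x → ((q > 2*cnt + 9 → ((¬(q > 2*cnt + 9)) ∧ (q ≤ (7/3)*cnt - 12 ∨ 2*j = -2))) ∧ ((¬(q > 2*cnt + 9)) → (q ≤ (7/3)*cnt - 12 ∨ 2*j = -2)))) ∧ ((¬(q > x)) → (q + (1/3)*x ≤ 3*cnt - 9 ∨ 2*j = -2)).
Check whether (j = 0 → 2*j + q = cnt + 7) ∧ (q > x → ((q > 2*cnt + 9 → ((¬(q > 2*cnt + 9)) ∧ (q ≤ (7/3)*cnt - 12 ∨ 2*j = -2))) ∧ ((¬(q > 2*cnt + 9)) → (q ≤ (7/3)*cnt - 12 ∨ 2*j = -2)))) ∧ ((¬(q > x)) → (q + (1/3)*x ≤ 3*cnt - 6 ∨ 2*j = -2)) implies it.
Countermodel: at the initial state cnt = 10, j = 1, q = 17, x = 17, the precondition holds but the weakest precondition fails.
Answer: invalid


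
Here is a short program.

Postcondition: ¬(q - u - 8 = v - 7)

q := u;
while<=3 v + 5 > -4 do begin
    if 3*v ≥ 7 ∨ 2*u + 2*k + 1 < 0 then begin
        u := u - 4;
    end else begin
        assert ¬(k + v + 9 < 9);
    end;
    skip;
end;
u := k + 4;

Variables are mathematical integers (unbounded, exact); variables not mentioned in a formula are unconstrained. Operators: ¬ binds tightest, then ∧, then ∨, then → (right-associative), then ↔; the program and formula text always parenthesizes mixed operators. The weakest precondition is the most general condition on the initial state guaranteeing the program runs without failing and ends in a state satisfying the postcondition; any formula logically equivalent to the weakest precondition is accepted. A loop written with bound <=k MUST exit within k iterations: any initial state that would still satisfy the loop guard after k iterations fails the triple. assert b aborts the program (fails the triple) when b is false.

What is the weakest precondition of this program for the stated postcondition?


Working backward. After the program, the postcondition ¬(q - u - 8 = v - 7) must hold; in canonical form it is ¬(q = u + v + 1).
Before u := k + 4: ¬(q = k + v + 5)
Before the loop (bound <=3), unroll the exhaustion recursion (WP_0 = exit-now case; WP_j = one more guarded iteration, up to j = 3):
  WP_0: (¬(v > -9)) ∧ (¬(q = k + v + 5))
  WP_1: (v > -9 → (((3*v ≥ 7 ∨ 2*k + 2*u < -1) → ((¬(v > -9)) ∧ (¬(q = k + v + 5)))) ∧ ((¬(3*v ≥ 7 ∨ 2*k + 2*u < -1)) → ((¬(k + v < 0)) ∧ (¬(v > -9)) ∧ (¬(q = k + v + 5)))))) ∧ ((¬(v > -9)) → (¬(q = k + v + 5)))
  WP_2: (v > -9 → (((3*v ≥ 7 ∨ 2*k + 2*u < -1) → ((v > -9 → (((3*v ≥ 7 ∨ 2*k + 2*u < 7) → ((¬(v > -9)) ∧ (¬(q = k + v + 5)))) ∧ ((¬(3*v ≥ 7 ∨ 2*k + 2*u < 7)) → ((¬(k + v < 0)) ∧ (¬(v > -9)) ∧ (¬(q = k + v + 5)))))) ∧ ((¬(v > -9)) → (¬(q = k + v + 5))))) ∧ ((¬(3*v ≥ 7 ∨ 2*k + 2*u < -1)) → ((¬(k + v < 0)) ∧ (v > -9 → (((3*v ≥ 7 ∨ 2*k + 2*u < -1) → ((¬(v > -9)) ∧ (¬(q = k + v + 5)))) ∧ ((¬(3*v ≥ 7 ∨ 2*k + 2*u < -1)) → ((¬(k + v < 0)) ∧ (¬(v > -9)) ∧ (¬(q = k + v + 5)))))) ∧ ((¬(v > -9)) → (¬(q = k + v + 5))))))) ∧ ((¬(v > -9)) → (¬(q = k + v + 5)))
  WP_3: (v > -9 → (((3*v ≥ 7 ∨ 2*k + 2*u < -1) → ((v > -9 → (((3*v ≥ 7 ∨ 2*k + 2*u < 7) → ((v > -9 → (((3*v ≥ 7 ∨ 2*k + 2*u < 15) → ((¬(v > -9)) ∧ (¬(q = k + v + 5)))) ∧ ((¬(3*v ≥ 7 ∨ 2*k + 2*u < 15)) → ((¬(k + v < 0)) ∧ (¬(v > -9)) ∧ (¬(q = k + v + 5)))))) ∧ ((¬(v > -9)) → (¬(q = k + v + 5))))) ∧ ((¬(3*v ≥ 7 ∨ 2*k + 2*u < 7)) → ((¬(k + v < 0)) ∧ (v > -9 → (((3*v ≥ 7 ∨ 2*k + 2*u < 7) → ((¬(v > -9)) ∧ (¬(q = k + v + 5)))) ∧ ((¬(3*v ≥ 7 ∨ 2*k + 2*u < 7)) → ((¬(k + v < 0)) ∧ (¬(v > -9)) ∧ (¬(q = k + v + 5)))))) ∧ ((¬(v > -9)) → (¬(q = k + v + 5))))))) ∧ ((¬(v > -9)) → (¬(q = k + v + 5))))) ∧ ((¬(3*v ≥ 7 ∨ 2*k + 2*u < -1)) → ((¬(k + v < 0)) ∧ (v > -9 → (((3*v ≥ 7 ∨ 2*k + 2*u < -1) → ((v > -9 → (((3*v ≥ 7 ∨ 2*k + 2*u < 7) → ((¬(v > -9)) ∧ (¬(q = k + v + 5)))) ∧ ((¬(3*v ≥ 7 ∨ 2*k + 2*u < 7)) → ((¬(k + v < 0)) ∧ (¬(v > -9)) ∧ (¬(q = k + v + 5)))))) ∧ ((¬(v > -9)) → (¬(q = k + v + 5))))) ∧ ((¬(3*v ≥ 7 ∨ 2*k + 2*u < -1)) → ((¬(k + v < 0)) ∧ (v > -9 → (((3*v ≥ 7 ∨ 2*k + 2*u < -1) → ((¬(v > -9)) ∧ (¬(q = k + v + 5)))) ∧ ((¬(3*v ≥ 7 ∨ 2*k + 2*u < -1)) → ((¬(k + v < 0)) ∧ (¬(v > -9)) ∧ (¬(q = k + v + 5)))))) ∧ ((¬(v > -9)) → (¬(q = k + v + 5))))))) ∧ ((¬(v > -9)) → (¬(q = k + v + 5))))))) ∧ ((¬(v > -9)) → (¬(q = k + v + 5)))
So before the loop: (v > -9 → (((3*v ≥ 7 ∨ 2*k + 2*u < -1) → ((v > -9 → (((3*v ≥ 7 ∨ 2*k + 2*u < 7) → ((v > -9 → (((3*v ≥ 7 ∨ 2*k + 2*u < 15) → ((¬(v > -9)) ∧ (¬(q = k + v + 5)))) ∧ ((¬(3*v ≥ 7 ∨ 2*k + 2*u < 15)) → ((¬(k + v < 0)) ∧ (¬(v > -9)) ∧ (¬(q = k + v + 5)))))) ∧ ((¬(v > -9)) → (¬(q = k + v + 5))))) ∧ ((¬(3*v ≥ 7 ∨ 2*k + 2*u < 7)) → ((¬(k + v < 0)) ∧ (v > -9 → (((3*v ≥ 7 ∨ 2*k + 2*u < 7) → ((¬(v > -9)) ∧ (¬(q = k + v + 5)))) ∧ ((¬(3*v ≥ 7 ∨ 2*k + 2*u < 7)) → ((¬(k + v < 0)) ∧ (¬(v > -9)) ∧ (¬(q = k + v + 5)))))) ∧ ((¬(v > -9)) → (¬(q = k + v + 5))))))) ∧ ((¬(v > -9)) → (¬(q = k + v + 5))))) ∧ ((¬(3*v ≥ 7 ∨ 2*k + 2*u < -1)) → ((¬(k + v < 0)) ∧ (v > -9 → (((3*v ≥ 7 ∨ 2*k + 2*u < -1) → ((v > -9 → (((3*v ≥ 7 ∨ 2*k + 2*u < 7) → ((¬(v > -9)) ∧ (¬(q = k + v + 5)))) ∧ ((¬(3*v ≥ 7 ∨ 2*k + 2*u < 7)) → ((¬(k + v < 0)) ∧ (¬(v > -9)) ∧ (¬(q = k + v + 5)))))) ∧ ((¬(v > -9)) → (¬(q = k + v + 5))))) ∧ ((¬(3*v ≥ 7 ∨ 2*k + 2*u < -1)) → ((¬(k + v < 0)) ∧ (v > -9 → (((3*v ≥ 7 ∨ 2*k + 2*u < -1) → ((¬(v > -9)) ∧ (¬(q = k + v + 5)))) ∧ ((¬(3*v ≥ 7 ∨ 2*k + 2*u < -1)) → ((¬(k + v < 0)) ∧ (¬(v > -9)) ∧ (¬(q = k + v + 5)))))) ∧ ((¬(v > -9)) → (¬(q = k + v + 5))))))) ∧ ((¬(v > -9)) → (¬(q = k + v + 5))))))) ∧ ((¬(v > -9)) → (¬(q = k + v + 5)))
Before q := u: (v > -9 → (((3*v ≥ 7 ∨ 2*k + 2*u < -1) → ((v > -9 → (((3*v ≥ 7 ∨ 2*k + 2*u < 7) → ((v > -9 → (((3*v ≥ 7 ∨ 2*k + 2*u < 15) → ((¬(v > -9)) ∧ (¬(u = k + v + 5)))) ∧ ((¬(3*v ≥ 7 ∨ 2*k + 2*u < 15)) → ((¬(k + v < 0)) ∧ (¬(v > -9)) ∧ (¬(u = k + v + 5)))))) ∧ ((¬(v > -9)) → (¬(u = k + v + 5))))) ∧ ((¬(3*v ≥ 7 ∨ 2*k + 2*u < 7)) → ((¬(k + v < 0)) ∧ (v > -9 → (((3*v ≥ 7 ∨ 2*k + 2*u < 7) → ((¬(v > -9)) ∧ (¬(u = k + v + 5)))) ∧ ((¬(3*v ≥ 7 ∨ 2*k + 2*u < 7)) → ((¬(k + v < 0)) ∧ (¬(v > -9)) ∧ (¬(u = k + v + 5)))))) ∧ ((¬(v > -9)) → (¬(u = k + v + 5))))))) ∧ ((¬(v > -9)) → (¬(u = k + v + 5))))) ∧ ((¬(3*v ≥ 7 ∨ 2*k + 2*u < -1)) → ((¬(k + v < 0)) ∧ (v > -9 → (((3*v ≥ 7 ∨ 2*k + 2*u < -1) → ((v > -9 → (((3*v ≥ 7 ∨ 2*k + 2*u < 7) → ((¬(v > -9)) ∧ (¬(u = k + v + 5)))) ∧ ((¬(3*v ≥ 7 ∨ 2*k + 2*u < 7)) → ((¬(k + v < 0)) ∧ (¬(v > -9)) ∧ (¬(u = k + v + 5)))))) ∧ ((¬(v > -9)) → (¬(u = k + v + 5))))) ∧ ((¬(3*v ≥ 7 ∨ 2*k + 2*u < -1)) → ((¬(k + v < 0)) ∧ (v > -9 → (((3*v ≥ 7 ∨ 2*k + 2*u < -1) → ((¬(v > -9)) ∧ (¬(u = k + v + 5)))) ∧ ((¬(3*v ≥ 7 ∨ 2*k + 2*u < -1)) → ((¬(k + v < 0)) ∧ (¬(v > -9)) ∧ (¬(u = k + v + 5)))))) ∧ ((¬(v > -9)) → (¬(u = k + v + 5))))))) ∧ ((¬(v > -9)) → (¬(u = k + v + 5))))))) ∧ ((¬(v > -9)) → (¬(u = k + v + 5)))
Answer: WP = (v > -9 → (((3*v ≥ 7 ∨ 2*k + 2*u < -1) → ((v > -9 → (((3*v ≥ 7 ∨ 2*k + 2*u < 7) → ((v > -9 → (((3*v ≥ 7 ∨ 2*k + 2*u < 15) → ((¬(v > -9)) ∧ (¬(u = k + v + 5)))) ∧ ((¬(3*v ≥ 7 ∨ 2*k + 2*u < 15)) → ((¬(k + v < 0)) ∧ (¬(v > -9)) ∧ (¬(u = k + v + 5)))))) ∧ ((¬(v > -9)) → (¬(u = k + v + 5))))) ∧ ((¬(3*v ≥ 7 ∨ 2*k + 2*u < 7)) → ((¬(k + v < 0)) ∧ (v > -9 → (((3*v ≥ 7 ∨ 2*k + 2*u < 7) → ((¬(v > -9)) ∧ (¬(u = k + v + 5)))) ∧ ((¬(3*v ≥ 7 ∨ 2*k + 2*u < 7)) → ((¬(k + v < 0)) ∧ (¬(v > -9)) ∧ (¬(u = k + v + 5)))))) ∧ ((¬(v > -9)) → (¬(u = k + v + 5))))))) ∧ ((¬(v > -9)) → (¬(u = k + v + 5))))) ∧ ((¬(3*v ≥ 7 ∨ 2*k + 2*u < -1)) → ((¬(k + v < 0)) ∧ (v > -9 → (((3*v ≥ 7 ∨ 2*k + 2*u < -1) → ((v > -9 → (((3*v ≥ 7 ∨ 2*k + 2*u < 7) → ((¬(v > -9)) ∧ (¬(u = k + v + 5)))) ∧ ((¬(3*v ≥ 7 ∨ 2*k + 2*u < 7)) → ((¬(k + v < 0)) ∧ (¬(v > -9)) ∧ (¬(u = k + v + 5)))))) ∧ ((¬(v > -9)) → (¬(u = k + v + 5))))) ∧ ((¬(3*v ≥ 7 ∨ 2*k + 2*u < -1)) → ((¬(k + v < 0)) ∧ (v > -9 → (((3*v ≥ 7 ∨ 2*k + 2*u < -1) → ((¬(v > -9)) ∧ (¬(u = k + v + 5)))) ∧ ((¬(3*v ≥ 7 ∨ 2*k + 2*u < -1)) → ((¬(k + v < 0)) ∧ (¬(v > -9)) ∧ (¬(u = k + v + 5)))))) ∧ ((¬(v > -9)) → (¬(u = k + v + 5))))))) ∧ ((¬(v > -9)) → (¬(u = k + v + 5))))))) ∧ ((¬(v > -9)) → (¬(u = k + v + 5)))


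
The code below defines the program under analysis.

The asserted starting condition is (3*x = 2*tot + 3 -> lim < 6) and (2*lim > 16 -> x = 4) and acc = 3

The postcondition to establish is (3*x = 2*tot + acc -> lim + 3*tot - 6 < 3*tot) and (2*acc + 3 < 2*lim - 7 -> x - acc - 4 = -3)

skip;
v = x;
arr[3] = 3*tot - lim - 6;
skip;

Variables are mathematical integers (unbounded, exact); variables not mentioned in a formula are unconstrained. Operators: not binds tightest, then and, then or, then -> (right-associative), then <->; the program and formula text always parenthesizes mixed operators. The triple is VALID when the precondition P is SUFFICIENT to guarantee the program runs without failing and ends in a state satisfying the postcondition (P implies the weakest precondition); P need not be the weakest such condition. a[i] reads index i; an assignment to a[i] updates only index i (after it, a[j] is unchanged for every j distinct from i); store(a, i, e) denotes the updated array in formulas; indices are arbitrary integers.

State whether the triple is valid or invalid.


Working backward. After the program, the postcondition (3*x = 2*tot + acc -> lim + 3*tot - 6 < 3*tot) and (2*acc + 3 < 2*lim - 7 -> x - acc - 4 = -3) must hold; in canonical form it is (3*x = acc + 2*tot -> lim < 6) and (2*acc < 2*lim - 10 -> x = acc + 1).
Before skip: (3*x = acc + 2*tot -> lim < 6) and (2*acc < 2*lim - 10 -> x = acc + 1)
Before arr[3] := 3*tot - lim - 6: (3*x = acc + 2*tot -> lim < 6) and (2*acc < 2*lim - 10 -> x = acc + 1)
Before v := x: (3*x = acc + 2*tot -> lim < 6) and (2*acc < 2*lim - 10 -> x = acc + 1)
Before skip: (3*x = acc + 2*tot -> lim < 6) and (2*acc < 2*lim - 10 -> x = acc + 1)
The weakest precondition is (3*x = acc + 2*tot -> lim < 6) and (2*acc < 2*lim - 10 -> x = acc + 1).
Check whether (3*x = 2*tot + 3 -> lim < 6) and (2*lim > 16 -> x = 4) and acc = 3 implies it.
Every state satisfying the precondition satisfies the weakest precondition: the implication holds.
Answer: valid


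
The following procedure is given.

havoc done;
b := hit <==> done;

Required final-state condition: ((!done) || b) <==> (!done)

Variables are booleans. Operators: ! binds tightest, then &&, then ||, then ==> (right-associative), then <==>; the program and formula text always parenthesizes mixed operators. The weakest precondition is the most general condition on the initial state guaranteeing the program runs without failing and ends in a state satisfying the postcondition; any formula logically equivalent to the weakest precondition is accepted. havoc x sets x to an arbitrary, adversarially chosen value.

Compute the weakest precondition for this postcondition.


Working backward. After the program, ((!done) || b) <==> (!done) must hold.
Before b := hit <==> done: ((!done) || (hit <==> done)) <==> (!done)
Before havoc done: !hit
Answer: WP = !hit


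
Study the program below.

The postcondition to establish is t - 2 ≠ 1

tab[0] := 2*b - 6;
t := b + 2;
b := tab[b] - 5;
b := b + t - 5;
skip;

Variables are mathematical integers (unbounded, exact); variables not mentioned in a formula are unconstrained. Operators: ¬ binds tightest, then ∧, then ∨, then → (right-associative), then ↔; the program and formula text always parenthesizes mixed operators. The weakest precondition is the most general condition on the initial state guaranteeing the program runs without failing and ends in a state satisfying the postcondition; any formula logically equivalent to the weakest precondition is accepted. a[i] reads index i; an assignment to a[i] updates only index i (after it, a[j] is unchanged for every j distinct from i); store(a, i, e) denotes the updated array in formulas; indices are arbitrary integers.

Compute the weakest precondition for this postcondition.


Working backward. After the program, the postcondition t - 2 ≠ 1 must hold; in canonical form it is t ≠ 3.
Before skip: t ≠ 3
Before b := b + t - 5: t ≠ 3
Before b := tab[b] - 5: t ≠ 3
Before t := b + 2: b ≠ 1
Before tab[0] := 2*b - 6: b ≠ 1
Answer: WP = b ≠ 1


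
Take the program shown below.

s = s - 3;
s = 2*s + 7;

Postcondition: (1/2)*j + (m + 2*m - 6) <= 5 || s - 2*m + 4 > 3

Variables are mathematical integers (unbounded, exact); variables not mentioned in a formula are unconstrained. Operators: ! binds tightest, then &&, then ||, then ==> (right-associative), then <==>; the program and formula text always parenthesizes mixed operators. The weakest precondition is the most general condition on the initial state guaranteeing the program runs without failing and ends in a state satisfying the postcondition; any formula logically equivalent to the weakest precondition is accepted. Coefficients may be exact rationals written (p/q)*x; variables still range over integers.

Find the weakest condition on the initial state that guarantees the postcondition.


Working backward. After the program, the postcondition (1/2)*j + (m + 2*m - 6) <= 5 || s - 2*m + 4 > 3 must hold; in canonical form it is (1/2)*j + 3*m <= 11 || s > 2*m - 1.
Before s := 2*s + 7: (1/2)*j + 3*m <= 11 || 2*s > 2*m - 8
Before s := s - 3: (1/2)*j + 3*m <= 11 || 2*s > 2*m - 2
Answer: WP = (1/2)*j + 3*m <= 11 || 2*s > 2*m - 2


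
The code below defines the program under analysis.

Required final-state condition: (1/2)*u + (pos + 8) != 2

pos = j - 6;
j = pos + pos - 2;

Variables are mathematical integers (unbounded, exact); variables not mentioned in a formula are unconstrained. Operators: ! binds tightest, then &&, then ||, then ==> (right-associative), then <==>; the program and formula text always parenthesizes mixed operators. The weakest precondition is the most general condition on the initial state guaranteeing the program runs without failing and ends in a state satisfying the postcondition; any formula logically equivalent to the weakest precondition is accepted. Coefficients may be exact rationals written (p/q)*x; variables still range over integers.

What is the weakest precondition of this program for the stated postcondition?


Working backward. After the program, the postcondition (1/2)*u + (pos + 8) != 2 must hold; in canonical form it is pos + (1/2)*u != -6.
Before j := pos + pos - 2: pos + (1/2)*u != -6
Before pos := j - 6: j + (1/2)*u != 0
Answer: WP = j + (1/2)*u != 0


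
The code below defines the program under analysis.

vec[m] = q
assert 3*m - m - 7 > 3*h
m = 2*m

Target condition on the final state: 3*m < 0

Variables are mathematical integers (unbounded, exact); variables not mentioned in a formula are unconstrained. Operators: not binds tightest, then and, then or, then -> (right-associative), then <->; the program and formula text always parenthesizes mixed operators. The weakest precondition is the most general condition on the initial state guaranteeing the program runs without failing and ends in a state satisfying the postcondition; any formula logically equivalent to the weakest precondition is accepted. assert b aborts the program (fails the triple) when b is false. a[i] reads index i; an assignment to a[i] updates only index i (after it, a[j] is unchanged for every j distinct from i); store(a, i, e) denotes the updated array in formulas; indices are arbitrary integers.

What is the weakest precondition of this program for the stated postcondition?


Working backward. After the program, 3*m < 0 must hold.
Before m := 2*m: 6*m < 0
Before assert 3*m - m - 7 > 3*h: 2*m > 3*h + 7 and 6*m < 0
Before vec[m] := q: 2*m > 3*h + 7 and 6*m < 0
Answer: WP = 2*m > 3*h + 7 and 6*m < 0


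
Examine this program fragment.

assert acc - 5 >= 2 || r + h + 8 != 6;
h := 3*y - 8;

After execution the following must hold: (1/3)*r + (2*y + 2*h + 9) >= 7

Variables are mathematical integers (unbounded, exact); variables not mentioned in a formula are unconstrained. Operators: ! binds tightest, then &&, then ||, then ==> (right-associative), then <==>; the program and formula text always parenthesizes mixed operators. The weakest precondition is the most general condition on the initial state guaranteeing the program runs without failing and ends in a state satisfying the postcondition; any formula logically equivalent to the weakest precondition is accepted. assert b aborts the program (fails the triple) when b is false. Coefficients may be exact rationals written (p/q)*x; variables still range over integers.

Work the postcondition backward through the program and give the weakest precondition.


Working backward. After the program, the postcondition (1/3)*r + (2*y + 2*h + 9) >= 7 must hold; in canonical form it is 2*h + (1/3)*r + 2*y >= -2.
Before h := 3*y - 8: (1/3)*r + 8*y >= 14
Before assert acc - 5 >= 2 || r + h + 8 != 6: (acc >= 7 || h + r != -2) && (1/3)*r + 8*y >= 14
Answer: WP = (acc >= 7 || h + r != -2) && (1/3)*r + 8*y >= 14


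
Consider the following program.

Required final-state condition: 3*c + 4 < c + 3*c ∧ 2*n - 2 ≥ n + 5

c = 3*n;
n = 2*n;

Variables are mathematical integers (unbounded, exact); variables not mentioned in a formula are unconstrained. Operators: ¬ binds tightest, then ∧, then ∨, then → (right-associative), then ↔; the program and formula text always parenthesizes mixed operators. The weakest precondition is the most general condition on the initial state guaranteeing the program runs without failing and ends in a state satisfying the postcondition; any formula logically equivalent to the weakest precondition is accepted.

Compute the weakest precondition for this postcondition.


Working backward. After the program, the postcondition 3*c + 4 < c + 3*c ∧ 2*n - 2 ≥ n + 5 must hold; in canonical form it is c > 4 ∧ n ≥ 7.
Before n := 2*n: c > 4 ∧ 2*n ≥ 7
Before c := 3*n: 3*n > 4 ∧ 2*n ≥ 7
Answer: WP = 3*n > 4 ∧ 2*n ≥ 7


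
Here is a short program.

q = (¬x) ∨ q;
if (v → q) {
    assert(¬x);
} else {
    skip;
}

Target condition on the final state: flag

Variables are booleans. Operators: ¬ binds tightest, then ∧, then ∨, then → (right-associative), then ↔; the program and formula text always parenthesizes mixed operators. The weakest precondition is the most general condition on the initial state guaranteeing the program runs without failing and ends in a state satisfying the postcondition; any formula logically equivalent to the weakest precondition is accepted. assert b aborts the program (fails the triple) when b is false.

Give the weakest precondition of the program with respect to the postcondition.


Working backward. After the program, flag must hold.
Then branch requires (¬x) ∧ flag; else branch requires flag.
Before the if: ((v → q) → ((¬x) ∧ flag)) ∧ ((¬(v → q)) → flag)
Before q := (¬x) ∨ q: ((v → ((¬x) ∨ q)) → ((¬x) ∧ flag)) ∧ ((¬(v → ((¬x) ∨ q))) → flag)
Answer: WP = ((v → ((¬x) ∨ q)) → ((¬x) ∧ flag)) ∧ ((¬(v → ((¬x) ∨ q))) → flag)


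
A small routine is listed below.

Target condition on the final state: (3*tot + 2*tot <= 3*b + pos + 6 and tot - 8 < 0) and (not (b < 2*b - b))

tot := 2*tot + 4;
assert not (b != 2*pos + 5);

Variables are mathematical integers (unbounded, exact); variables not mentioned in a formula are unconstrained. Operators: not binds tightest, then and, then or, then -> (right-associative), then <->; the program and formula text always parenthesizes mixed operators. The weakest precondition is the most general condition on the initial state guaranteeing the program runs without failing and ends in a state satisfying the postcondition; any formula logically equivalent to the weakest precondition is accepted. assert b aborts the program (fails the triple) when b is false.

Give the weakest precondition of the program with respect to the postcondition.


Working backward. After the program, the postcondition (3*tot + 2*tot <= 3*b + pos + 6 and tot - 8 < 0) and (not (b < 2*b - b)) must hold; in canonical form it is 5*tot <= 3*b + pos + 6 and tot < 8.
Before assert not (b != 2*pos + 5): (not (b != 2*pos + 5)) and 5*tot <= 3*b + pos + 6 and tot < 8
Before tot := 2*tot + 4: (not (b != 2*pos + 5)) and 10*tot <= 3*b + pos - 14 and 2*tot < 4
Answer: WP = (not (b != 2*pos + 5)) and 10*tot <= 3*b + pos - 14 and 2*tot < 4


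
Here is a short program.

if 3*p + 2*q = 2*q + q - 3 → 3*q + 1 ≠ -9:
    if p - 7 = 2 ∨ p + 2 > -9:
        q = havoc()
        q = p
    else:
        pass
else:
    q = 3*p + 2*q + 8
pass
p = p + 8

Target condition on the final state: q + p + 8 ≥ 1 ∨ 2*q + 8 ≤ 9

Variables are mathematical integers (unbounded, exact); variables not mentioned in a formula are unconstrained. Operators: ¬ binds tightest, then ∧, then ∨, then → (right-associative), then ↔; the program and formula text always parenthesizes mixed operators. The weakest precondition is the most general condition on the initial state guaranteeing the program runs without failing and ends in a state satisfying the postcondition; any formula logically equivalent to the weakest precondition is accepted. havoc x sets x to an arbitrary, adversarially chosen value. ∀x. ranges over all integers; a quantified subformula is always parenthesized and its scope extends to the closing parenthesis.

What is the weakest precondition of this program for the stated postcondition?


Working backward. After the program, the postcondition q + p + 8 ≥ 1 ∨ 2*q + 8 ≤ 9 must hold; in canonical form it is p + q ≥ -7 ∨ 2*q ≤ 1.
Before p := p + 8: p + q ≥ -15 ∨ 2*q ≤ 1
Before skip: p + q ≥ -15 ∨ 2*q ≤ 1
Then branch requires ((p = 9 ∨ p > -11) → (2*p ≥ -15 ∨ 2*p ≤ 1)) ∧ ((¬(p = 9 ∨ p > -11)) → (p + q ≥ -15 ∨ 2*q ≤ 1)); else branch requires 4*p + 2*q ≥ -23 ∨ 6*p + 4*q ≤ -15.
Before the if: ((3*p = q - 3 → 3*q ≠ -10) → (((p = 9 ∨ p > -11) → (2*p ≥ -15 ∨ 2*p ≤ 1)) ∧ ((¬(p = 9 ∨ p > -11)) → (p + q ≥ -15 ∨ 2*q ≤ 1)))) ∧ ((¬(3*p = q - 3 → 3*q ≠ -10)) → (4*p + 2*q ≥ -23 ∨ 6*p + 4*q ≤ -15))
Answer: WP = ((3*p = q - 3 → 3*q ≠ -10) → (((p = 9 ∨ p > -11) → (2*p ≥ -15 ∨ 2*p ≤ 1)) ∧ ((¬(p = 9 ∨ p > -11)) → (p + q ≥ -15 ∨ 2*q ≤ 1)))) ∧ ((¬(3*p = q - 3 → 3*q ≠ -10)) → (4*p + 2*q ≥ -23 ∨ 6*p + 4*q ≤ -15))


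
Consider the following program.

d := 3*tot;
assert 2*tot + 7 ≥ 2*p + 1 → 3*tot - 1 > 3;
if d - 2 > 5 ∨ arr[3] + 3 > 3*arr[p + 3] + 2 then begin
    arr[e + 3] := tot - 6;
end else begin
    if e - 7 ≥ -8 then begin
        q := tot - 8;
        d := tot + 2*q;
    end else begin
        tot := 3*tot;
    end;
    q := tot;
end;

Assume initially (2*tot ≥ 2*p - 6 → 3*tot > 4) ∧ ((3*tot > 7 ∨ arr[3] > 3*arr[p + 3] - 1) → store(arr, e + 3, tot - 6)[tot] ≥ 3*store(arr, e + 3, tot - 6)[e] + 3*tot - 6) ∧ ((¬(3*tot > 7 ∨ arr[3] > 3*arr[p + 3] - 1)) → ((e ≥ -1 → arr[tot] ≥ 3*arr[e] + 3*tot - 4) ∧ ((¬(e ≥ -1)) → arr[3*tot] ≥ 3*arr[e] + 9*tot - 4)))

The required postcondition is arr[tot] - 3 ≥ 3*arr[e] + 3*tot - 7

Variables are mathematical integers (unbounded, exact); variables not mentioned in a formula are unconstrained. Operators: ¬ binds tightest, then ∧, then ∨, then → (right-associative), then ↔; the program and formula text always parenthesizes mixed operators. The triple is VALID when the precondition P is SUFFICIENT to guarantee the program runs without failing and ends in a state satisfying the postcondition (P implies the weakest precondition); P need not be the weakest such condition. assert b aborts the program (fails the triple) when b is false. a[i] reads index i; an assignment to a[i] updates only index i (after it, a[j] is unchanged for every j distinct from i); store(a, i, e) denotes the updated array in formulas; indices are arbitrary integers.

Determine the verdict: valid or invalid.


Working backward. After the program, the postcondition arr[tot] - 3 ≥ 3*arr[e] + 3*tot - 7 must hold; in canonical form it is arr[tot] ≥ 3*arr[e] + 3*tot - 4.
Then branch requires store(arr, e + 3, tot - 6)[tot] ≥ 3*store(arr, e + 3, tot - 6)[e] + 3*tot - 4; else branch requires (e ≥ -1 → arr[tot] ≥ 3*arr[e] + 3*tot - 4) ∧ ((¬(e ≥ -1)) → arr[3*tot] ≥ 3*arr[e] + 9*tot - 4).
Before the if: ((d > 7 ∨ arr[3] > 3*arr[p + 3] - 1) → store(arr, e + 3, tot - 6)[tot] ≥ 3*store(arr, e + 3, tot - 6)[e] + 3*tot - 4) ∧ ((¬(d > 7 ∨ arr[3] > 3*arr[p + 3] - 1)) → ((e ≥ -1 → arr[tot] ≥ 3*arr[e] + 3*tot - 4) ∧ ((¬(e ≥ -1)) → arr[3*tot] ≥ 3*arr[e] + 9*tot - 4)))
Before assert 2*tot + 7 ≥ 2*p + 1 → 3*tot - 1 > 3: (2*tot ≥ 2*p - 6 → 3*tot > 4) ∧ ((d > 7 ∨ arr[3] > 3*arr[p + 3] - 1) → store(arr, e + 3, tot - 6)[tot] ≥ 3*store(arr, e + 3, tot - 6)[e] + 3*tot - 4) ∧ ((¬(d > 7 ∨ arr[3] > 3*arr[p + 3] - 1)) → ((e ≥ -1 → arr[tot] ≥ 3*arr[e] + 3*tot - 4) ∧ ((¬(e ≥ -1)) → arr[3*tot] ≥ 3*arr[e] + 9*tot - 4)))
Before d := 3*tot: (2*tot ≥ 2*p - 6 → 3*tot > 4) ∧ ((3*tot > 7 ∨ arr[3] > 3*arr[p + 3] - 1) → store(arr, e + 3, tot - 6)[tot] ≥ 3*store(arr, e + 3, tot - 6)[e] + 3*tot - 4) ∧ ((¬(3*tot > 7 ∨ arr[3] > 3*arr[p + 3] - 1)) → ((e ≥ -1 → arr[tot] ≥ 3*arr[e] + 3*tot - 4) ∧ ((¬(e ≥ -1)) → arr[3*tot] ≥ 3*arr[e] + 9*tot - 4)))
The weakest precondition is (2*tot ≥ 2*p - 6 → 3*tot > 4) ∧ ((3*tot > 7 ∨ arr[3] > 3*arr[p + 3] - 1) → store(arr, e + 3, tot - 6)[tot] ≥ 3*store(arr, e + 3, tot - 6)[e] + 3*tot - 4) ∧ ((¬(3*tot > 7 ∨ arr[3] > 3*arr[p + 3] - 1)) → ((e ≥ -1 → arr[tot] ≥ 3*arr[e] + 3*tot - 4) ∧ ((¬(e ≥ -1)) → arr[3*tot] ≥ 3*arr[e] + 9*tot - 4))).
Check whether (2*tot ≥ 2*p - 6 → 3*tot > 4) ∧ ((3*tot > 7 ∨ arr[3] > 3*arr[p + 3] - 1) → store(arr, e + 3, tot - 6)[tot] ≥ 3*store(arr, e + 3, tot - 6)[e] + 3*tot - 6) ∧ ((¬(3*tot > 7 ∨ arr[3] > 3*arr[p + 3] - 1)) → ((e ≥ -1 → arr[tot] ≥ 3*arr[e] + 3*tot - 4) ∧ ((¬(e ≥ -1)) → arr[3*tot] ≥ 3*arr[e] + 9*tot - 4))) implies it.
Countermodel: at the initial state arr = {[1] = -3, [3] = 6, [4] = -1, [12] = 6, elsewhere 6}, e = 1, p = 0, tot = 4, the precondition holds but the weakest precondition fails.
Answer: invalid


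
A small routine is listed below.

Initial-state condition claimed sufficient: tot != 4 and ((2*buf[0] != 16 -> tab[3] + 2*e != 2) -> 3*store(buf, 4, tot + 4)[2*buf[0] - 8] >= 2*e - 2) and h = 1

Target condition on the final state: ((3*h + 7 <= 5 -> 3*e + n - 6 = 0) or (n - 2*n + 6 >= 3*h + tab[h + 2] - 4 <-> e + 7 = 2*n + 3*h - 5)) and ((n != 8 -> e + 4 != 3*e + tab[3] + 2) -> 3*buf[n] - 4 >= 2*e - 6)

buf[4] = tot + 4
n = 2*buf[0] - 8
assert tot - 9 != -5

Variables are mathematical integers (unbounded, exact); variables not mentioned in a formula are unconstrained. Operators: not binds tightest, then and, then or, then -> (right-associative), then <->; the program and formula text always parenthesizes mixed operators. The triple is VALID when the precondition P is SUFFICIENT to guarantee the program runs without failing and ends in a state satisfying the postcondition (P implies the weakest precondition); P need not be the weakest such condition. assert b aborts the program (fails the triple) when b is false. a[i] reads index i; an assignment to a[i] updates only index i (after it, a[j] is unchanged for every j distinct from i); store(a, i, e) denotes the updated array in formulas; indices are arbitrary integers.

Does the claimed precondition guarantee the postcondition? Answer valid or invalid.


Working backward. After the program, the postcondition ((3*h + 7 <= 5 -> 3*e + n - 6 = 0) or (n - 2*n + 6 >= 3*h + tab[h + 2] - 4 <-> e + 7 = 2*n + 3*h - 5)) and ((n != 8 -> e + 4 != 3*e + tab[3] + 2) -> 3*buf[n] - 4 >= 2*e - 6) must hold; in canonical form it is ((3*h <= -2 -> 3*e + n = 6) or (tab[h + 2] + 3*h + n <= 10 <-> e = 3*h + 2*n - 12)) and ((n != 8 -> tab[3] + 2*e != 2) -> 3*buf[n] >= 2*e - 2).
Before assert tot - 9 != -5: tot != 4 and ((3*h <= -2 -> 3*e + n = 6) or (tab[h + 2] + 3*h + n <= 10 <-> e = 3*h + 2*n - 12)) and ((n != 8 -> tab[3] + 2*e != 2) -> 3*buf[n] >= 2*e - 2)
Before n := 2*buf[0] - 8: tot != 4 and ((3*h <= -2 -> 2*buf[0] + 3*e = 14) or (2*buf[0] + tab[h + 2] + 3*h <= 18 <-> e = 4*buf[0] + 3*h - 28)) and ((2*buf[0] != 16 -> tab[3] + 2*e != 2) -> 3*buf[2*buf[0] - 8] >= 2*e - 2)
Before buf[4] := tot + 4: tot != 4 and ((3*h <= -2 -> 2*buf[0] + 3*e = 14) or (2*buf[0] + tab[h + 2] + 3*h <= 18 <-> e = 4*buf[0] + 3*h - 28)) and ((2*buf[0] != 16 -> tab[3] + 2*e != 2) -> 3*store(buf, 4, tot + 4)[2*buf[0] - 8] >= 2*e - 2)
The weakest precondition is tot != 4 and ((3*h <= -2 -> 2*buf[0] + 3*e = 14) or (2*buf[0] + tab[h + 2] + 3*h <= 18 <-> e = 4*buf[0] + 3*h - 28)) and ((2*buf[0] != 16 -> tab[3] + 2*e != 2) -> 3*store(buf, 4, tot + 4)[2*buf[0] - 8] >= 2*e - 2).
Check whether tot != 4 and ((2*buf[0] != 16 -> tab[3] + 2*e != 2) -> 3*store(buf, 4, tot + 4)[2*buf[0] - 8] >= 2*e - 2) and h = 1 implies it.
Every state satisfying the precondition satisfies the weakest precondition: the implication holds.
Answer: valid


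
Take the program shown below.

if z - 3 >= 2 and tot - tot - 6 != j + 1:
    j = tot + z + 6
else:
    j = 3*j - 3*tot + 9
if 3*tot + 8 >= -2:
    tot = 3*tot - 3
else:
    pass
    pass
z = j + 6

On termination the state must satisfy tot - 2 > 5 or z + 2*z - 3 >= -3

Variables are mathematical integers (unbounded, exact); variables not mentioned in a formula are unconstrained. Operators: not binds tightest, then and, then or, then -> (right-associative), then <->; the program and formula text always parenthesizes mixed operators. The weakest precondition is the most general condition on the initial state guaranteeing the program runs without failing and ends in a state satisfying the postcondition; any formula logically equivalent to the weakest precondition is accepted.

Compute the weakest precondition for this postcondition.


Working backward. After the program, the postcondition tot - 2 > 5 or z + 2*z - 3 >= -3 must hold; in canonical form it is tot > 7 or 3*z >= 0.
Before z := j + 6: tot > 7 or 3*j >= -18
Then branch requires 3*tot > 10 or 3*j >= -18; else branch requires tot > 7 or 3*j >= -18.
Before the if: (3*tot >= -10 -> (3*tot > 10 or 3*j >= -18)) and ((not (3*tot >= -10)) -> (tot > 7 or 3*j >= -18))
Then branch requires (3*tot >= -10 -> (3*tot > 10 or 3*tot + 3*z >= -36)) and ((not (3*tot >= -10)) -> (tot > 7 or 3*tot + 3*z >= -36)); else branch requires (3*tot >= -10 -> (3*tot > 10 or 9*j >= 9*tot - 45)) and ((not (3*tot >= -10)) -> (tot > 7 or 9*j >= 9*tot - 45)).
Before the if: ((z >= 5 and j != -7) -> ((3*tot >= -10 -> (3*tot > 10 or 3*tot + 3*z >= -36)) and ((not (3*tot >= -10)) -> (tot > 7 or 3*tot + 3*z >= -36)))) and ((not (z >= 5 and j != -7)) -> ((3*tot >= -10 -> (3*tot > 10 or 9*j >= 9*tot - 45)) and ((not (3*tot >= -10)) -> (tot > 7 or 9*j >= 9*tot - 45))))
Answer: WP = ((z >= 5 and j != -7) -> ((3*tot >= -10 -> (3*tot > 10 or 3*tot + 3*z >= -36)) and ((not (3*tot >= -10)) -> (tot > 7 or 3*tot + 3*z >= -36)))) and ((not (z >= 5 and j != -7)) -> ((3*tot >= -10 -> (3*tot > 10 or 9*j >= 9*tot - 45)) and ((not (3*tot >= -10)) -> (tot > 7 or 9*j >= 9*tot - 45))))
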